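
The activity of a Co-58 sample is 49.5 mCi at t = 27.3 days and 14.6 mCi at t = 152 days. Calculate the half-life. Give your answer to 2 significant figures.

Over Δt = 152 − 27.3 = 124.7 days, the level fell by a factor of 49.5/14.6 ≈ 3.3904.
n = log₂(3.3904) ≈ 1.7615 half-lives, so t½ = 124.7/1.7615 ≈ 70.794 days.

71 days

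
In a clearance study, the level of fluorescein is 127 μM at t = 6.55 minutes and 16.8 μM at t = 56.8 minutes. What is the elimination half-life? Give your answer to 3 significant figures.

Over Δt = 56.8 − 6.55 = 50.25 minutes, the level fell by a factor of 127/16.8 ≈ 7.5595.
n = log₂(7.5595) ≈ 2.9183 half-lives, so t½ = 50.25/2.9183 ≈ 17.219 minutes.

17.2 minutes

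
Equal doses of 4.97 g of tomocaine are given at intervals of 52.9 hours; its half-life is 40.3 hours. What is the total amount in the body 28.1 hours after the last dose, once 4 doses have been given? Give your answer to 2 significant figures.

5.0 g

The 4 doses were given 186.8, 133.9, 81, 28.1 hours ago.
Total = 4.97·(1/2)^(186.8/40.3) + 4.97·(1/2)^(133.9/40.3) + 4.97·(1/2)^(81/40.3) + 4.97·(1/2)^(28.1/40.3)
      = 0.19999 + 0.49678 + 1.234 + 3.0652 ≈ 4.9959 g.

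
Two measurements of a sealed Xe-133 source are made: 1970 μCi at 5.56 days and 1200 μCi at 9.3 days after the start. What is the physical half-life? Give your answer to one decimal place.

Over Δt = 9.3 − 5.56 = 3.74 days, the level fell by a factor of 1970/1200 ≈ 1.6417.
n = log₂(1.6417) ≈ 0.71516 half-lives, so t½ = 3.74/0.71516 ≈ 5.2296 days.

5.2 days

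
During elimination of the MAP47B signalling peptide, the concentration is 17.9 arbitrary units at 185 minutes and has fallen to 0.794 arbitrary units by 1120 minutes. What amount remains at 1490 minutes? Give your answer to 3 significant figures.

0.231 arbitrary units

Over Δt = 1120 − 185 = 935 minutes, the level fell by a factor of 17.9/0.794 ≈ 22.544.
n = log₂(22.544) ≈ 4.4947 half-lives, so t½ = 935/4.4947 ≈ 208.02 minutes.
From t = 1120 to t = 1490: 0.794 × (1/2)^((1490−1120)/208.02) ≈ 0.23142 arbitrary units.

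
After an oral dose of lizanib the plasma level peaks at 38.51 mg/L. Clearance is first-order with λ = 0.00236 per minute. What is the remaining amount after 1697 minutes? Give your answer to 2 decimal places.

t½ = ln 2 / λ = 0.69315 / 0.00236 ≈ 293.71 minutes.
Number of half-lives: n = 1697/293.71 ≈ 5.7779.
Remaining = 38.51 × (1/2)^5.7779 = 38.51 × 0.018226 ≈ 0.70187 mg/L.

0.70 mg/L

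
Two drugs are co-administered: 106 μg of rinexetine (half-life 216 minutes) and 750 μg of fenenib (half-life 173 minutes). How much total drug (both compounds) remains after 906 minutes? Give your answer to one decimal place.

25.7 μg

rinexetine: 106 × (1/2)^(906/216) = 106 × (1/2)^4.1944 ≈ 5.7896 μg.
fenenib: 750 × (1/2)^(906/173) = 750 × (1/2)^5.237 ≈ 19.887 μg.
Total = 5.7896 + 19.887 ≈ 25.677 μg.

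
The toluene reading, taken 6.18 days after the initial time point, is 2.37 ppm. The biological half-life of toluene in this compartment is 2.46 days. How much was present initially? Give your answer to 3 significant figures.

Number of half-lives elapsed: n = 6.18/2.46 ≈ 2.5122.
A₀ = A × 2^n = 2.37 × 2^2.5122 = 2.37 × 5.7049 ≈ 13.521 ppm.

13.5 ppm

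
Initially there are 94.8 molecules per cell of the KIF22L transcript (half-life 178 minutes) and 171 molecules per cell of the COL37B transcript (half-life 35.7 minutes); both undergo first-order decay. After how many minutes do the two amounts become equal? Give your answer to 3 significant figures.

38.0 minutes

Set 94.8·(1/2)^(t/178) = 171·(1/2)^(t/35.7).
Taking log₂: log₂(94.8/171) = t·(1/178 − 1/35.7).
log₂(0.55439) = -0.85104; 1/178 − 1/35.7 = -0.022393.
t = -0.85104 / -0.022393 ≈ 38.004 minutes.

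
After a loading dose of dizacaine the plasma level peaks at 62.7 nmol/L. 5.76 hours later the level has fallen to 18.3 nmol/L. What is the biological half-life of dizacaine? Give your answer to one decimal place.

3.2 hours

A/A₀ = 18.3/62.7 ≈ 0.29187.
n = log₂(3.4262) ≈ 1.7766 half-lives elapsed in 5.76 hours.
t½ = 5.76/1.7766 ≈ 3.2421 hours.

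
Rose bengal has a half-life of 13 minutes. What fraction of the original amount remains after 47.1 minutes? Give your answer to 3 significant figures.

0.0812

n = 47.1/13 ≈ 3.6231 half-lives.
Fraction remaining = (1/2)^3.6231 ≈ 0.081161.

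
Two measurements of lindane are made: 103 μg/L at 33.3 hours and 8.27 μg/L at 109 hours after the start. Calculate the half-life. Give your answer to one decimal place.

20.8 hours

Over Δt = 109 − 33.3 = 75.7 hours, the level fell by a factor of 103/8.27 ≈ 12.455.
n = log₂(12.455) ≈ 3.6386 half-lives, so t½ = 75.7/3.6386 ≈ 20.805 hours.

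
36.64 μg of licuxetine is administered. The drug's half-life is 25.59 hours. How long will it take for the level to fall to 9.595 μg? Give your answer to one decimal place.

49.5 hours

Fraction remaining = 9.595/36.64 ≈ 0.26187.
n = log₂(36.64/9.595) = ln(3.8187)/ln 2 ≈ 1.9331 half-lives.
t = n × t½ = 1.9331 × 25.59 ≈ 49.467 hours.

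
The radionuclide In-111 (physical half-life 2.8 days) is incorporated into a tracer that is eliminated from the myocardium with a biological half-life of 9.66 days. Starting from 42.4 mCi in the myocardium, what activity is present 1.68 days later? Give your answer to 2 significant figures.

25 mCi

1/t_eff = 1/t_phys + 1/t_biol = 1/2.8 + 1/9.66 = 0.46066 per day.
t_eff = 2.8 × 9.66 / (2.8 + 9.66) ≈ 2.1708 days.
Remaining = 42.4 × (1/2)^(1.68/2.1708) = 42.4 × (1/2)^0.77391 ≈ 24.797 mCi.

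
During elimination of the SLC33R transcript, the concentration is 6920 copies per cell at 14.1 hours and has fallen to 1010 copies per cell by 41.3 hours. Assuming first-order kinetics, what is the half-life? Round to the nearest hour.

Over Δt = 41.3 − 14.1 = 27.2 hours, the level fell by a factor of 6920/1010 ≈ 6.8515.
n = log₂(6.8515) ≈ 2.7764 half-lives, so t½ = 27.2/2.7764 ≈ 9.7968 hours.

10 hours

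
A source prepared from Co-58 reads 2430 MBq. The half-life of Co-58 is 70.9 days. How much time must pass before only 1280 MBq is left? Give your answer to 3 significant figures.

Fraction remaining = 1280/2430 ≈ 0.52675.
n = log₂(2430/1280) = ln(1.8984)/ln 2 ≈ 0.92481 half-lives.
t = n × t½ = 0.92481 × 70.9 ≈ 65.569 days.

65.6 days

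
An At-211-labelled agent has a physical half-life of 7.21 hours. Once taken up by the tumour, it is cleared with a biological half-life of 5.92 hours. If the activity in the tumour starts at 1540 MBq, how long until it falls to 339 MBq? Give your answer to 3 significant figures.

7.10 hours

1/t_eff = 1/t_phys + 1/t_biol = 1/7.21 + 1/5.92 = 0.30762 per hour.
t_eff = 7.21 × 5.92 / (7.21 + 5.92) ≈ 3.2508 hours.
n = log₂(1540/339) ≈ 2.1836; t = 2.1836 × 3.2508 ≈ 7.0984 hours.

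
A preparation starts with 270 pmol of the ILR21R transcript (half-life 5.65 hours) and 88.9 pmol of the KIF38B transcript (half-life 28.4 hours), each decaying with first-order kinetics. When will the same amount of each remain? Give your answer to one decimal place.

Set 270·(1/2)^(t/5.65) = 88.9·(1/2)^(t/28.4).
Taking log₂: log₂(270/88.9) = t·(1/5.65 − 1/28.4).
log₂(3.0371) = 1.6027; 1/5.65 − 1/28.4 = 0.14178.
t = 1.6027 / 0.14178 ≈ 11.304 hours.

11.3 hours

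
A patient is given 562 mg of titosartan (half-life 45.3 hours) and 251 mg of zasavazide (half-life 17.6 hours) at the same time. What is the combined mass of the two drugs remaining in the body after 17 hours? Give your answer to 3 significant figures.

562 mg

titosartan: 562 × (1/2)^(17/45.3) = 562 × (1/2)^0.37528 ≈ 433.28 mg.
zasavazide: 251 × (1/2)^(17/17.6) = 251 × (1/2)^0.96591 ≈ 128.5 mg.
Total = 433.28 + 128.5 ≈ 561.78 mg.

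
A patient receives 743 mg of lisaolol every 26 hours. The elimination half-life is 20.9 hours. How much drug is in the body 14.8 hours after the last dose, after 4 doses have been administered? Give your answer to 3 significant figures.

762 mg

The 4 doses were given 92.8, 66.8, 40.8, 14.8 hours ago.
Total = 743·(1/2)^(92.8/20.9) + 743·(1/2)^(66.8/20.9) + 743·(1/2)^(40.8/20.9) + 743·(1/2)^(14.8/20.9)
      = 34.226 + 81.067 + 192.01 + 454.8 ≈ 762.11 mg.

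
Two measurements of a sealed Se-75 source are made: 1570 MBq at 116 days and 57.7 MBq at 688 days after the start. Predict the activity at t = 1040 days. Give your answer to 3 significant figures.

7.56 MBq

Over Δt = 688 − 116 = 572 days, the level fell by a factor of 1570/57.7 ≈ 27.21.
n = log₂(27.21) ≈ 4.766 half-lives, so t½ = 572/4.766 ≈ 120.02 days.
From t = 688 to t = 1040: 57.7 × (1/2)^((1040−688)/120.02) ≈ 7.5556 MBq.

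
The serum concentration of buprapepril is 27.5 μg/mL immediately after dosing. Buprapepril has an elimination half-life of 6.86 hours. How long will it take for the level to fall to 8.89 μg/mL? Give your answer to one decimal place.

Fraction remaining = 8.89/27.5 ≈ 0.32327.
n = log₂(27.5/8.89) = ln(3.0934)/ln 2 ≈ 1.6292 half-lives.
t = n × t½ = 1.6292 × 6.86 ≈ 11.176 hours.

11.2 hours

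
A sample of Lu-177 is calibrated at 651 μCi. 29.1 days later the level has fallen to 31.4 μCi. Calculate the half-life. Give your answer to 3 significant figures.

A/A₀ = 31.4/651 ≈ 0.048233.
n = log₂(20.732) ≈ 4.3738 half-lives elapsed in 29.1 days.
t½ = 29.1/4.3738 ≈ 6.6532 days.

6.65 days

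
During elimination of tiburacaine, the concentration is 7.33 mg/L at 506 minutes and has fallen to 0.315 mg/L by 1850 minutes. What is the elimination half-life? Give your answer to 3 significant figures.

296 minutes

Over Δt = 1850 − 506 = 1344 minutes, the level fell by a factor of 7.33/0.315 ≈ 23.27.
n = log₂(23.27) ≈ 4.5404 half-lives, so t½ = 1344/4.5404 ≈ 296.01 minutes.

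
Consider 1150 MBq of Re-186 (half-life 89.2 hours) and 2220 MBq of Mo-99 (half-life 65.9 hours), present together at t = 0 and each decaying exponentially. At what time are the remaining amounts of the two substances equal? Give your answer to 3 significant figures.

239 hours

Set 1150·(1/2)^(t/89.2) = 2220·(1/2)^(t/65.9).
Taking log₂: log₂(1150/2220) = t·(1/89.2 − 1/65.9).
log₂(0.51802) = -0.94893; 1/89.2 − 1/65.9 = -0.0039637.
t = -0.94893 / -0.0039637 ≈ 239.4 hours.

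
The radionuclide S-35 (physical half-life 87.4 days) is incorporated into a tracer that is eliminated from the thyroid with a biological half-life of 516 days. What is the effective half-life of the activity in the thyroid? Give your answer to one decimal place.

74.7 days

1/t_eff = 1/t_phys + 1/t_biol = 1/87.4 + 1/516 = 0.01338 per day.
t_eff = 87.4 × 516 / (87.4 + 516) ≈ 74.74 days.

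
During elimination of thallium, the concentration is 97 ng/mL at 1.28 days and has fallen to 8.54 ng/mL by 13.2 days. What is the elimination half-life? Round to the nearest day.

3 days

Over Δt = 13.2 − 1.28 = 11.92 days, the level fell by a factor of 97/8.54 ≈ 11.358.
n = log₂(11.358) ≈ 3.5057 half-lives, so t½ = 11.92/3.5057 ≈ 3.4002 days.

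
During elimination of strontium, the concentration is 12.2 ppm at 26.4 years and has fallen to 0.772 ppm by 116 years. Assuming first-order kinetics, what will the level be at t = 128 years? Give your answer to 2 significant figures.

Over Δt = 116 − 26.4 = 89.6 years, the level fell by a factor of 12.2/0.772 ≈ 15.803.
n = log₂(15.803) ≈ 3.9821 half-lives, so t½ = 89.6/3.9821 ≈ 22.5 years.
From t = 116 to t = 128: 0.772 × (1/2)^((128−116)/22.5) ≈ 0.53342 ppm.

0.53 ppm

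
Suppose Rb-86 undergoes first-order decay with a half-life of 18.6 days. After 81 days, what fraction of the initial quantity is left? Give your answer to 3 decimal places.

n = 81/18.6 ≈ 4.3548 half-lives.
Fraction remaining = (1/2)^4.3548 ≈ 0.048872.

0.049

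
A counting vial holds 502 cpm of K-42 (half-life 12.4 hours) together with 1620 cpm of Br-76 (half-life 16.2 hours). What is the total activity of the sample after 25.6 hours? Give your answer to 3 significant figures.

662 cpm

K-42: 502 × (1/2)^(25.6/12.4) = 502 × (1/2)^2.0645 ≈ 120.01 cpm.
Br-76: 1620 × (1/2)^(25.6/16.2) = 1620 × (1/2)^1.5802 ≈ 541.77 cpm.
Total = 120.01 + 541.77 ≈ 661.78 cpm.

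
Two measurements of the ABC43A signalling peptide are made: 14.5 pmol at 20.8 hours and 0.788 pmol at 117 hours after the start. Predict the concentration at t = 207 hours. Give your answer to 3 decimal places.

0.052 pmol

Over Δt = 117 − 20.8 = 96.2 hours, the level fell by a factor of 14.5/0.788 ≈ 18.401.
n = log₂(18.401) ≈ 4.2017 half-lives, so t½ = 96.2/4.2017 ≈ 22.895 hours.
From t = 117 to t = 207: 0.788 × (1/2)^((207−117)/22.895) ≈ 0.051666 pmol.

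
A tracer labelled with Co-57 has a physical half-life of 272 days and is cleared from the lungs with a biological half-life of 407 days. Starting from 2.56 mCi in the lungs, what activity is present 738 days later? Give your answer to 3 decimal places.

1/t_eff = 1/t_phys + 1/t_biol = 1/272 + 1/407 = 0.0061335 per day.
t_eff = 272 × 407 / (272 + 407) ≈ 163.04 days.
Remaining = 2.56 × (1/2)^(738/163.04) = 2.56 × (1/2)^4.5265 ≈ 0.11108 mCi.

0.111 mCi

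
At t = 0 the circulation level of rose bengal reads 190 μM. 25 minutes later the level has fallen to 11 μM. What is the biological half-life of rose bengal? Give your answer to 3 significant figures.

A/A₀ = 11/190 ≈ 0.057895.
n = log₂(17.273) ≈ 4.1104 half-lives elapsed in 25 minutes.
t½ = 25/4.1104 ≈ 6.0821 minutes.

6.08 minutes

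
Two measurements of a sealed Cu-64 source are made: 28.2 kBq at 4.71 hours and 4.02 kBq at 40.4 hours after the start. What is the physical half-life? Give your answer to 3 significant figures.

12.7 hours

Over Δt = 40.4 − 4.71 = 35.69 hours, the level fell by a factor of 28.2/4.02 ≈ 7.0149.
n = log₂(7.0149) ≈ 2.8104 half-lives, so t½ = 35.69/2.8104 ≈ 12.699 hours.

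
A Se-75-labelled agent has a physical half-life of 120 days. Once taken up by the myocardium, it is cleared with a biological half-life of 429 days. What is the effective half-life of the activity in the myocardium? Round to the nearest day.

94 days

1/t_eff = 1/t_phys + 1/t_biol = 1/120 + 1/429 = 0.010664 per day.
t_eff = 120 × 429 / (120 + 429) ≈ 93.77 days.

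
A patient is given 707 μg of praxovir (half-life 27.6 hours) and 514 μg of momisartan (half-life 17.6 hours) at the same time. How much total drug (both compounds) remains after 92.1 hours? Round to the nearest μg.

84 μg

praxovir: 707 × (1/2)^(92.1/27.6) = 707 × (1/2)^3.337 ≈ 69.967 μg.
momisartan: 514 × (1/2)^(92.1/17.6) = 514 × (1/2)^5.233 ≈ 13.667 μg.
Total = 69.967 + 13.667 ≈ 83.635 μg.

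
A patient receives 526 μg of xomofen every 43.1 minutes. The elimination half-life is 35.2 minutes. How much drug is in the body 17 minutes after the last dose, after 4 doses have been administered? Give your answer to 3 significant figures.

636 μg

The 4 doses were given 146.3, 103.2, 60.1, 17 minutes ago.
Total = 526·(1/2)^(146.3/35.2) + 526·(1/2)^(103.2/35.2) + 526·(1/2)^(60.1/35.2) + 526·(1/2)^(17/35.2)
      = 29.501 + 68.932 + 161.07 + 376.36 ≈ 635.86 μg.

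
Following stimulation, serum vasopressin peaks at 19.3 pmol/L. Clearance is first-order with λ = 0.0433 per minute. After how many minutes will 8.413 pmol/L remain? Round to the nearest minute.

t½ = ln 2 / λ = 0.69315 / 0.0433 ≈ 16.008 minutes.
Fraction remaining = 8.413/19.3 ≈ 0.43591.
n = log₂(19.3/8.413) = ln(2.2941)/ln 2 ≈ 1.1979 half-lives.
t = n × t½ = 1.1979 × 16.008 ≈ 19.176 minutes.

19 minutes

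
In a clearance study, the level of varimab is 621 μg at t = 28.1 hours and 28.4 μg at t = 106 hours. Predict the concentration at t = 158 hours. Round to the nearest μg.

Over Δt = 106 − 28.1 = 77.9 hours, the level fell by a factor of 621/28.4 ≈ 21.866.
n = log₂(21.866) ≈ 4.4506 half-lives, so t½ = 77.9/4.4506 ≈ 17.503 hours.
From t = 106 to t = 158: 28.4 × (1/2)^((158−106)/17.503) ≈ 3.6223 μg.

4 μg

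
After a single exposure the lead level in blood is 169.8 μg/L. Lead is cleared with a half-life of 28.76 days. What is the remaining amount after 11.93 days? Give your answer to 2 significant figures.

Number of half-lives: n = 11.93/28.76 ≈ 0.41481.
Remaining = 169.8 × (1/2)^0.41481 = 169.8 × 0.75012 ≈ 127.37 μg/L.

130 μg/L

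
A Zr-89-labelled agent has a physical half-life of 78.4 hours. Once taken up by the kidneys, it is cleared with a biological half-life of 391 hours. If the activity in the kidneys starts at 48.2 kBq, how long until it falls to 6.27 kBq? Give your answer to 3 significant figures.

192 hours

1/t_eff = 1/t_phys + 1/t_biol = 1/78.4 + 1/391 = 0.015313 per hour.
t_eff = 78.4 × 391 / (78.4 + 391) ≈ 65.305 hours.
n = log₂(48.2/6.27) ≈ 2.9425; t = 2.9425 × 65.305 ≈ 192.16 hours.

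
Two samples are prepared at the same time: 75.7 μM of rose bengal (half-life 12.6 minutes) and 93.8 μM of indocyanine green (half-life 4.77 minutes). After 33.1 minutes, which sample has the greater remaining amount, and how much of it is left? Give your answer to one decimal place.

rose bengal: 75.7 × (1/2)^2.627 ≈ 12.254 μM.
indocyanine green: 93.8 × (1/2)^6.9392 ≈ 0.76435 μM.
Rose bengal has more remaining, at ≈ 12.254 μM.

rose bengal, 12.3 μM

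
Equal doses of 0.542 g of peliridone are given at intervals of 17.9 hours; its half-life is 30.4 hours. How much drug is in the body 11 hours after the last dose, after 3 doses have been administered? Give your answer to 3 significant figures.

0.889 g

The 3 doses were given 46.8, 28.9, 11 hours ago.
Total = 0.542·(1/2)^(46.8/30.4) + 0.542·(1/2)^(28.9/30.4) + 0.542·(1/2)^(11/30.4)
      = 0.18645 + 0.28043 + 0.42177 ≈ 0.88865 g.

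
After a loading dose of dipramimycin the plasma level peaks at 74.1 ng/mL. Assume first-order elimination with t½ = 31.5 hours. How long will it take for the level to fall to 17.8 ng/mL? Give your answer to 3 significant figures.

64.8 hours

Fraction remaining = 17.8/74.1 ≈ 0.24022.
n = log₂(74.1/17.8) = ln(4.1629)/ln 2 ≈ 2.0576 half-lives.
t = n × t½ = 2.0576 × 31.5 ≈ 64.814 hours.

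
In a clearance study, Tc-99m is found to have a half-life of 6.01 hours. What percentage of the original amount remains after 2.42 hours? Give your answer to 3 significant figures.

n = 2.42/6.01 ≈ 0.40266 half-lives.
Fraction remaining = (1/2)^0.40266 ≈ 0.75646, i.e. 75.646%.

75.6%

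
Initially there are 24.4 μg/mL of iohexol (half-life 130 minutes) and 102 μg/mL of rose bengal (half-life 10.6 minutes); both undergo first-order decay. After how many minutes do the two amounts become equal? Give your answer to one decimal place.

Set 24.4·(1/2)^(t/130) = 102·(1/2)^(t/10.6).
Taking log₂: log₂(24.4/102) = t·(1/130 − 1/10.6).
log₂(0.23922) = -2.0636; 1/130 − 1/10.6 = -0.086647.
t = -2.0636 / -0.086647 ≈ 23.816 minutes.

23.8 minutes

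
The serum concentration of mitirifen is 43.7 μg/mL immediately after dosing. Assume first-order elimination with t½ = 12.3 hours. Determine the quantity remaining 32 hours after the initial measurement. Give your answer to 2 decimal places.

Number of half-lives: n = 32/12.3 ≈ 2.6016.
Remaining = 43.7 × (1/2)^2.6016 = 43.7 × 0.16475 ≈ 7.1997 μg/mL.

7.20 μg/mL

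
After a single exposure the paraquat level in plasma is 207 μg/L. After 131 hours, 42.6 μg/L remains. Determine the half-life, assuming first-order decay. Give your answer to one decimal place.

A/A₀ = 42.6/207 ≈ 0.2058.
n = log₂(4.8592) ≈ 2.2807 half-lives elapsed in 131 hours.
t½ = 131/2.2807 ≈ 57.438 hours.

57.4 hours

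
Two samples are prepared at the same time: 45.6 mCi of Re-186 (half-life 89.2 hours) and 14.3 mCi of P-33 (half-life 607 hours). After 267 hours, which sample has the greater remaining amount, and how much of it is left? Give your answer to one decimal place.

Re-186: 45.6 × (1/2)^2.9933 ≈ 5.7266 mCi.
P-33: 14.3 × (1/2)^0.43987 ≈ 10.542 mCi.
P-33 has more remaining, at ≈ 10.542 mCi.

P-33, 10.5 mCi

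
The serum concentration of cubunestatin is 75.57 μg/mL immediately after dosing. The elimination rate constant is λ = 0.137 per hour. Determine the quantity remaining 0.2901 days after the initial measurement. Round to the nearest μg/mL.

t½ = ln 2 / λ = 0.69315 / 0.137 ≈ 5.0595 hours.
Convert the elapsed time: 0.2901 days = 6.9624 hours.
Number of half-lives: n = 6.9624/5.0595 ≈ 1.3761.
Remaining = 75.57 × (1/2)^1.3761 = 75.57 × 0.38526 ≈ 29.114 μg/mL.

29 μg/mL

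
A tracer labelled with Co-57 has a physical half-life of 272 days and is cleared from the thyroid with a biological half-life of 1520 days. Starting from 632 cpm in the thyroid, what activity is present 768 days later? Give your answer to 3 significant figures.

1/t_eff = 1/t_phys + 1/t_biol = 1/272 + 1/1520 = 0.0043344 per day.
t_eff = 272 × 1520 / (272 + 1520) ≈ 230.71 days.
Remaining = 632 × (1/2)^(768/230.71) = 632 × (1/2)^3.3288 ≈ 62.9 cpm.

62.9 cpm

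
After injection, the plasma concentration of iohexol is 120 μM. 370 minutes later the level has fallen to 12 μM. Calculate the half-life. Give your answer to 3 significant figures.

111 minutes

A/A₀ = 12/120 ≈ 0.1.
n = log₂(10) ≈ 3.3219 half-lives elapsed in 370 minutes.
t½ = 370/3.3219 ≈ 111.38 minutes.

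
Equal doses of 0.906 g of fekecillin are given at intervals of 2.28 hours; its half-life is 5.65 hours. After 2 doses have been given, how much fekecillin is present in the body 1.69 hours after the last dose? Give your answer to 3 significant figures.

The 2 doses were given 3.97, 1.69 hours ago.
Total = 0.906·(1/2)^(3.97/5.65) + 0.906·(1/2)^(1.69/5.65)
      = 0.55668 + 0.73635 ≈ 1.293 g.

1.29 g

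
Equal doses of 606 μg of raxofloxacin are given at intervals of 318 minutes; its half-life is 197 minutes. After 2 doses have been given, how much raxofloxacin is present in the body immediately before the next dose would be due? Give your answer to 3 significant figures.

The 2 doses were given 636, 318 minutes ago.
Total = 606·(1/2)^(636/197) + 606·(1/2)^(318/197)
      = 64.658 + 197.95 ≈ 262.6 μg.

263 μg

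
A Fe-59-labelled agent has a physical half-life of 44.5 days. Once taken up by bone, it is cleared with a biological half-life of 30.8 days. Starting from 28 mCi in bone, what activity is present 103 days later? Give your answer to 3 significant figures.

0.554 mCi

1/t_eff = 1/t_phys + 1/t_biol = 1/44.5 + 1/30.8 = 0.054939 per day.
t_eff = 44.5 × 30.8 / (44.5 + 30.8) ≈ 18.202 days.
Remaining = 28 × (1/2)^(103/18.202) = 28 × (1/2)^5.6588 ≈ 0.55424 mCi.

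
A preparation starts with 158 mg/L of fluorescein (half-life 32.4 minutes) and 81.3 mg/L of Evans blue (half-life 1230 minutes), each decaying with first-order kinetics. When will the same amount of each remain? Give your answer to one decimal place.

31.9 minutes

Set 158·(1/2)^(t/32.4) = 81.3·(1/2)^(t/1230).
Taking log₂: log₂(158/81.3) = t·(1/32.4 − 1/1230).
log₂(1.9434) = 0.9586; 1/32.4 − 1/1230 = 0.030051.
t = 0.9586 / 0.030051 ≈ 31.899 minutes.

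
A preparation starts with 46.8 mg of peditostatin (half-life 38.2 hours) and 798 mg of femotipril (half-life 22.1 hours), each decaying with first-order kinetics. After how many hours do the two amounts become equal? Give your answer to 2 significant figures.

Set 46.8·(1/2)^(t/38.2) = 798·(1/2)^(t/22.1).
Taking log₂: log₂(46.8/798) = t·(1/38.2 − 1/22.1).
log₂(0.058647) = -4.0918; 1/38.2 − 1/22.1 = -0.019071.
t = -4.0918 / -0.019071 ≈ 214.56 hours.

210 hours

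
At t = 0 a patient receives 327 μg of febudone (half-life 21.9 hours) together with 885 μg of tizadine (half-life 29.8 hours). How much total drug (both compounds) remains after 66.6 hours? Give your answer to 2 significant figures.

febudone: 327 × (1/2)^(66.6/21.9) = 327 × (1/2)^3.0411 ≈ 39.727 μg.
tizadine: 885 × (1/2)^(66.6/29.8) = 885 × (1/2)^2.2349 ≈ 188.01 μg.
Total = 39.727 + 188.01 ≈ 227.73 μg.

230 μg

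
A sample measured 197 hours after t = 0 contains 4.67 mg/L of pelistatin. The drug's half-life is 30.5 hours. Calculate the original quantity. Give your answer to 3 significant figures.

Number of half-lives elapsed: n = 197/30.5 ≈ 6.459.
A₀ = A × 2^n = 4.67 × 2^6.459 = 4.67 × 87.975 ≈ 410.84 mg/L.

411 mg/L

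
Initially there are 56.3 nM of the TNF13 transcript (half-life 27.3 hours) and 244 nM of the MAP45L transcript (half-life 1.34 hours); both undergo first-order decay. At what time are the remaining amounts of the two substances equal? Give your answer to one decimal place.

3.0 hours

Set 56.3·(1/2)^(t/27.3) = 244·(1/2)^(t/1.34).
Taking log₂: log₂(56.3/244) = t·(1/27.3 − 1/1.34).
log₂(0.23074) = -2.1157; 1/27.3 − 1/1.34 = -0.70964.
t = -2.1157 / -0.70964 ≈ 2.9813 hours.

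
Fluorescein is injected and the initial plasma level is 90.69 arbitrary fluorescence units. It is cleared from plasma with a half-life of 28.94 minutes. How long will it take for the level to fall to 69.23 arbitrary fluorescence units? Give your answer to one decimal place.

11.3 minutes

Fraction remaining = 69.23/90.69 ≈ 0.76337.
n = log₂(90.69/69.23) = ln(1.31)/ln 2 ≈ 0.38955 half-lives.
t = n × t½ = 0.38955 × 28.94 ≈ 11.273 minutes.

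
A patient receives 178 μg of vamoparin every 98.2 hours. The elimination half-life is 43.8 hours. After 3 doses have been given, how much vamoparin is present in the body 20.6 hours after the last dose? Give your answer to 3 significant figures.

The 3 doses were given 217, 118.8, 20.6 hours ago.
Total = 178·(1/2)^(217/43.8) + 178·(1/2)^(118.8/43.8) + 178·(1/2)^(20.6/43.8)
      = 5.7414 + 27.16 + 128.48 ≈ 161.38 μg.

161 μg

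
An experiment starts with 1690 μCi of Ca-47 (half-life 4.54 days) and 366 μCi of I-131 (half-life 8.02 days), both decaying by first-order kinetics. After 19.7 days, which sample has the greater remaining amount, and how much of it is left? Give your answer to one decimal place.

Ca-47, 83.5 μCi

Ca-47: 1690 × (1/2)^4.3392 ≈ 83.494 μCi.
I-131: 366 × (1/2)^2.4564 ≈ 66.687 μCi.
Ca-47 has more remaining, at ≈ 83.494 μCi.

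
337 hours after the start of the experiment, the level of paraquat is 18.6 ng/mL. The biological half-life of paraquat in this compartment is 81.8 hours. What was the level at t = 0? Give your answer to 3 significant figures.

Number of half-lives elapsed: n = 337/81.8 ≈ 4.1198.
A₀ = A × 2^n = 18.6 × 2^4.1198 = 18.6 × 17.385 ≈ 323.37 ng/mL.

323 ng/mL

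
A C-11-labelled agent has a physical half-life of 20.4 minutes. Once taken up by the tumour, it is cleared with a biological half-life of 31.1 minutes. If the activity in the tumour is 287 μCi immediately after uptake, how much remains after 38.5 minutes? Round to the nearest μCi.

1/t_eff = 1/t_phys + 1/t_biol = 1/20.4 + 1/31.1 = 0.081174 per minute.
t_eff = 20.4 × 31.1 / (20.4 + 31.1) ≈ 12.319 minutes.
Remaining = 287 × (1/2)^(38.5/12.319) = 287 × (1/2)^3.1252 ≈ 32.893 μCi.

33 μCi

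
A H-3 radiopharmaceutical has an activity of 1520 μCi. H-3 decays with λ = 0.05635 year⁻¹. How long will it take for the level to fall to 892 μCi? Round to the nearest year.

t½ = ln 2 / λ = 0.69315 / 0.05635 ≈ 12.301 years.
Fraction remaining = 892/1520 ≈ 0.58684.
n = log₂(1520/892) = ln(1.704)/ln 2 ≈ 0.76896 half-lives.
t = n × t½ = 0.76896 × 12.301 ≈ 9.4587 years.

9 years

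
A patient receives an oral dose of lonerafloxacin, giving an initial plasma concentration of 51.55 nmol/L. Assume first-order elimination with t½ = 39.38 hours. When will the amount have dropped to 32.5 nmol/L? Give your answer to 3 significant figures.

26.2 hours

Fraction remaining = 32.5/51.55 ≈ 0.63046.
n = log₂(51.55/32.5) = ln(1.5862)/ln 2 ≈ 0.66553 half-lives.
t = n × t½ = 0.66553 × 39.38 ≈ 26.209 hours.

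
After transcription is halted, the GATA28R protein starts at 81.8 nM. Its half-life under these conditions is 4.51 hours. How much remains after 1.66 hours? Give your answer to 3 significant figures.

Number of half-lives: n = 1.66/4.51 ≈ 0.36807.
Remaining = 81.8 × (1/2)^0.36807 = 81.8 × 0.77482 ≈ 63.38 nM.

63.4 nM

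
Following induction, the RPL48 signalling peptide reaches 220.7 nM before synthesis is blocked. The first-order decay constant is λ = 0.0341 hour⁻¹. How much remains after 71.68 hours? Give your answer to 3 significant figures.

19.2 nM

t½ = ln 2 / λ = 0.69315 / 0.0341 ≈ 20.327 hours.
Number of half-lives: n = 71.68/20.327 ≈ 3.5264.
Remaining = 220.7 × (1/2)^3.5264 = 220.7 × 0.086788 ≈ 19.154 nM.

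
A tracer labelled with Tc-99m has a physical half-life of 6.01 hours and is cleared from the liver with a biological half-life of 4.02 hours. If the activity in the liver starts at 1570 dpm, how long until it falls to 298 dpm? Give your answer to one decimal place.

1/t_eff = 1/t_phys + 1/t_biol = 1/6.01 + 1/4.02 = 0.41515 per hour.
t_eff = 6.01 × 4.02 / (6.01 + 4.02) ≈ 2.4088 hours.
n = log₂(1570/298) ≈ 2.3974; t = 2.3974 × 2.4088 ≈ 5.7748 hours.

5.8 hours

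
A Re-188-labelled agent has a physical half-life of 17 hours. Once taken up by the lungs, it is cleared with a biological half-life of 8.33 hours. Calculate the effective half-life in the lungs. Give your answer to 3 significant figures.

5.59 hours

1/t_eff = 1/t_phys + 1/t_biol = 1/17 + 1/8.33 = 0.17887 per hour.
t_eff = 17 × 8.33 / (17 + 8.33) ≈ 5.5906 hours.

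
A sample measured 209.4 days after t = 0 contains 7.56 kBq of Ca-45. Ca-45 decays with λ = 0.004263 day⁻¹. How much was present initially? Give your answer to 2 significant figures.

18 kBq

t½ = ln 2 / λ = 0.69315 / 0.004263 ≈ 162.6 days.
Number of half-lives elapsed: n = 209.4/162.6 ≈ 1.2879.
A₀ = A × 2^n = 7.56 × 2^1.2879 = 7.56 × 2.4416 ≈ 18.459 kBq.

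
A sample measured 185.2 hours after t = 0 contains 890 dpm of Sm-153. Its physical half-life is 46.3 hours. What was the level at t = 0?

14240 dpm

Number of half-lives elapsed: n = 185.2/46.3 ≈ 4.
A₀ = A × 2^n = 890 × 2^4 = 890 × 16 ≈ 14240 dpm.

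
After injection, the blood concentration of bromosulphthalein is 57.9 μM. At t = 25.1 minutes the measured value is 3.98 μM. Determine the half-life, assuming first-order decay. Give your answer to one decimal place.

6.5 minutes

A/A₀ = 3.98/57.9 ≈ 0.068739.
n = log₂(14.548) ≈ 3.8627 half-lives elapsed in 25.1 minutes.
t½ = 25.1/3.8627 ≈ 6.498 minutes.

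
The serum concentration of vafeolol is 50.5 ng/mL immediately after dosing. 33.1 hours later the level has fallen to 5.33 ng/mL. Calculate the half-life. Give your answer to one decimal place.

10.2 hours

A/A₀ = 5.33/50.5 ≈ 0.10554.
n = log₂(9.4747) ≈ 3.2441 half-lives elapsed in 33.1 hours.
t½ = 33.1/3.2441 ≈ 10.203 hours.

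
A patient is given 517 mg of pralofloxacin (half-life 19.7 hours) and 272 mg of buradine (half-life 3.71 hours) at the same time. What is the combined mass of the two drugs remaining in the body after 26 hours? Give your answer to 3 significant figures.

209 mg

pralofloxacin: 517 × (1/2)^(26/19.7) = 517 × (1/2)^1.3198 ≈ 207.11 mg.
buradine: 272 × (1/2)^(26/3.71) = 272 × (1/2)^7.0081 ≈ 2.1131 mg.
Total = 207.11 + 2.1131 ≈ 209.22 mg.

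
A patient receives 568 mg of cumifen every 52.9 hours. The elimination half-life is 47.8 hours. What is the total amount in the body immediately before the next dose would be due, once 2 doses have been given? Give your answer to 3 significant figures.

386 mg

The 2 doses were given 105.8, 52.9 hours ago.
Total = 568·(1/2)^(105.8/47.8) + 568·(1/2)^(52.9/47.8)
      = 122.48 + 263.75 ≈ 386.23 mg.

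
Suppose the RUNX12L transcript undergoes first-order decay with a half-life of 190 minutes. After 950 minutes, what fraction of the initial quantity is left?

n = 950/190 ≈ 5 half-lives.
Fraction remaining = (1/2)^5 ≈ 0.03125.

0.03125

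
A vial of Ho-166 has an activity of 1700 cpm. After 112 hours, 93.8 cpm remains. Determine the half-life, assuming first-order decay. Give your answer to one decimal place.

A/A₀ = 93.8/1700 ≈ 0.055176.
n = log₂(18.124) ≈ 4.1798 half-lives elapsed in 112 hours.
t½ = 112/4.1798 ≈ 26.796 hours.

26.8 hours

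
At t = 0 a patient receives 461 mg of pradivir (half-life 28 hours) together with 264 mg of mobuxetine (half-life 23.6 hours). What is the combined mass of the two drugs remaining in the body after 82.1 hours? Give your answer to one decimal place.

84.1 mg

pradivir: 461 × (1/2)^(82.1/28) = 461 × (1/2)^2.9321 ≈ 60.4 mg.
mobuxetine: 264 × (1/2)^(82.1/23.6) = 264 × (1/2)^3.4788 ≈ 23.68 mg.
Total = 60.4 + 23.68 ≈ 84.08 mg.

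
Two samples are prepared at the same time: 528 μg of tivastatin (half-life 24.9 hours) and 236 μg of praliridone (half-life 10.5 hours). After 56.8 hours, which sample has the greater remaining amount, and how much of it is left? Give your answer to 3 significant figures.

tivastatin, 109 μg

tivastatin: 528 × (1/2)^2.2811 ≈ 108.63 μg.
praliridone: 236 × (1/2)^5.4095 ≈ 5.5524 μg.
Tivastatin has more remaining, at ≈ 108.63 μg.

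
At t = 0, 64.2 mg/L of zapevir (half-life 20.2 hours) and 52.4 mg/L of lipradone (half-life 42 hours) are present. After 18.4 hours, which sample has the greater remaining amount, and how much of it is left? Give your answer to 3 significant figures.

zapevir: 64.2 × (1/2)^0.91089 ≈ 34.145 mg/L.
lipradone: 52.4 × (1/2)^0.4381 ≈ 38.677 mg/L.
Lipradone has more remaining, at ≈ 38.677 mg/L.

lipradone, 38.7 mg/L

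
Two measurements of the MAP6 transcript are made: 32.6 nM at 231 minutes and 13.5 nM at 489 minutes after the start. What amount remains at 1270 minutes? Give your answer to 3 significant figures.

0.936 nM

Over Δt = 489 − 231 = 258 minutes, the level fell by a factor of 32.6/13.5 ≈ 2.4148.
n = log₂(2.4148) ≈ 1.2719 half-lives, so t½ = 258/1.2719 ≈ 202.84 minutes.
From t = 489 to t = 1270: 13.5 × (1/2)^((1270−489)/202.84) ≈ 0.93604 nM.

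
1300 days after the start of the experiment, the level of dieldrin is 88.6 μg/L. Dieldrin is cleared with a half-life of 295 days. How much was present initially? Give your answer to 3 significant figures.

Number of half-lives elapsed: n = 1300/295 ≈ 4.4068.
A₀ = A × 2^n = 88.6 × 2^4.4068 = 88.6 × 21.212 ≈ 1879.3 μg/L.

1880 μg/L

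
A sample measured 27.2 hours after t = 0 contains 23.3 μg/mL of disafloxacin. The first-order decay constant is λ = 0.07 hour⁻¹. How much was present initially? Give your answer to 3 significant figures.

t½ = ln 2 / λ = 0.69315 / 0.07 ≈ 9.9021 hours.
Number of half-lives elapsed: n = 27.2/9.9021 ≈ 2.7469.
A₀ = A × 2^n = 23.3 × 2^2.7469 = 23.3 × 6.7127 ≈ 156.41 μg/mL.

156 μg/mL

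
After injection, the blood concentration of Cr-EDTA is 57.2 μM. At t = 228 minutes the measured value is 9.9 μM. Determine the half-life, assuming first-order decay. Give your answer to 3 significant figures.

90.1 minutes

A/A₀ = 9.9/57.2 ≈ 0.17308.
n = log₂(5.7778) ≈ 2.5305 half-lives elapsed in 228 minutes.
t½ = 228/2.5305 ≈ 90.1 minutes.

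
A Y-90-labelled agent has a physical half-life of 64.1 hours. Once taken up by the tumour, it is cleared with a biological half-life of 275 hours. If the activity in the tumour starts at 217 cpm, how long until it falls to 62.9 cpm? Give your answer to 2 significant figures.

1/t_eff = 1/t_phys + 1/t_biol = 1/64.1 + 1/275 = 0.019237 per hour.
t_eff = 64.1 × 275 / (64.1 + 275) ≈ 51.983 hours.
n = log₂(217/62.9) ≈ 1.7866; t = 1.7866 × 51.983 ≈ 92.871 hours.

93 hours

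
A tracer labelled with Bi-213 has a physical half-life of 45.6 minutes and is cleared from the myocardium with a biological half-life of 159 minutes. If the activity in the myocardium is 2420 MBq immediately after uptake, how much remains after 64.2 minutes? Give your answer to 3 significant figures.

1/t_eff = 1/t_phys + 1/t_biol = 1/45.6 + 1/159 = 0.028219 per minute.
t_eff = 45.6 × 159 / (45.6 + 159) ≈ 35.437 minutes.
Remaining = 2420 × (1/2)^(64.2/35.437) = 2420 × (1/2)^1.8117 ≈ 689.36 MBq.

689 MBq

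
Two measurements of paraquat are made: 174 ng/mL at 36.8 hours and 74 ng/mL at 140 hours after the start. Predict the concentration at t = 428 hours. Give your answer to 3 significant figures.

6.81 ng/mL

Over Δt = 140 − 36.8 = 103.2 hours, the level fell by a factor of 174/74 ≈ 2.3514.
n = log₂(2.3514) ≈ 1.2335 half-lives, so t½ = 103.2/1.2335 ≈ 83.665 hours.
From t = 140 to t = 428: 74 × (1/2)^((428−140)/83.665) ≈ 6.8076 ng/mL.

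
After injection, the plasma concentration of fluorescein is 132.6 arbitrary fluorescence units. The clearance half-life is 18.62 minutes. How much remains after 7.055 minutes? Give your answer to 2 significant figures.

100 arbitrary fluorescence units

Number of half-lives: n = 7.055/18.62 ≈ 0.37889.
Remaining = 132.6 × (1/2)^0.37889 = 132.6 × 0.76903 ≈ 101.97 arbitrary fluorescence units.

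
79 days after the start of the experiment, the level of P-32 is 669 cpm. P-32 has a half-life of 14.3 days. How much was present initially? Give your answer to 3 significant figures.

Number of half-lives elapsed: n = 79/14.3 ≈ 5.5245.
A₀ = A × 2^n = 669 × 2^5.5245 = 669 × 46.029 ≈ 30793 cpm.

30800 cpm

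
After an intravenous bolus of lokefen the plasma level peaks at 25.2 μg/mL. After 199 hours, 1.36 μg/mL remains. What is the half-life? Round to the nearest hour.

47 hours

A/A₀ = 1.36/25.2 ≈ 0.053968.
n = log₂(18.529) ≈ 4.2117 half-lives elapsed in 199 hours.
t½ = 199/4.2117 ≈ 47.249 hours.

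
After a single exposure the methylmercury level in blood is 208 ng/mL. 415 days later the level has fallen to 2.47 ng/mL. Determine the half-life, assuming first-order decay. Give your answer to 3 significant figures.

64.9 days

A/A₀ = 2.47/208 ≈ 0.011875.
n = log₂(84.211) ≈ 6.3959 half-lives elapsed in 415 days.
t½ = 415/6.3959 ≈ 64.885 days.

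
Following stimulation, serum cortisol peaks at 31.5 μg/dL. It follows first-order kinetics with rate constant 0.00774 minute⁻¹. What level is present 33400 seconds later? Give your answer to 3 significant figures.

t½ = ln 2 / λ = 0.69315 / 0.00774 ≈ 89.554 minutes.
Convert the elapsed time: 33400 seconds = 556.667 minutes.
Number of half-lives: n = 556.667/89.554 ≈ 6.216.
Remaining = 31.5 × (1/2)^6.216 = 31.5 × 0.013452 ≈ 0.42375 μg/dL.

0.424 μg/dL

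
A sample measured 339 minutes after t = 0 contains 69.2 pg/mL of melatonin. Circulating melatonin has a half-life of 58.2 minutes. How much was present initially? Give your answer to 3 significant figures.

Number of half-lives elapsed: n = 339/58.2 ≈ 5.8247.
A₀ = A × 2^n = 69.2 × 2^5.8247 = 69.2 × 56.679 ≈ 3922.2 pg/mL.

3920 pg/mL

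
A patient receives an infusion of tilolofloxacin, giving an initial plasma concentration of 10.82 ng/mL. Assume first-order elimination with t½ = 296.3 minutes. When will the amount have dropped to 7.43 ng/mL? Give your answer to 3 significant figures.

Fraction remaining = 7.43/10.82 ≈ 0.68669.
n = log₂(10.82/7.43) = ln(1.4563)/ln 2 ≈ 0.54227 half-lives.
t = n × t½ = 0.54227 × 296.3 ≈ 160.67 minutes.

161 minutes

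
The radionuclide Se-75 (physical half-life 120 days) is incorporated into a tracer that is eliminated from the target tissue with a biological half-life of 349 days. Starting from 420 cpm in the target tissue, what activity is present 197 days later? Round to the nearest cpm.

1/t_eff = 1/t_phys + 1/t_biol = 1/120 + 1/349 = 0.011199 per day.
t_eff = 120 × 349 / (120 + 349) ≈ 89.296 days.
Remaining = 420 × (1/2)^(197/89.296) = 420 × (1/2)^2.2061 ≈ 91.02 cpm.

91 cpm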